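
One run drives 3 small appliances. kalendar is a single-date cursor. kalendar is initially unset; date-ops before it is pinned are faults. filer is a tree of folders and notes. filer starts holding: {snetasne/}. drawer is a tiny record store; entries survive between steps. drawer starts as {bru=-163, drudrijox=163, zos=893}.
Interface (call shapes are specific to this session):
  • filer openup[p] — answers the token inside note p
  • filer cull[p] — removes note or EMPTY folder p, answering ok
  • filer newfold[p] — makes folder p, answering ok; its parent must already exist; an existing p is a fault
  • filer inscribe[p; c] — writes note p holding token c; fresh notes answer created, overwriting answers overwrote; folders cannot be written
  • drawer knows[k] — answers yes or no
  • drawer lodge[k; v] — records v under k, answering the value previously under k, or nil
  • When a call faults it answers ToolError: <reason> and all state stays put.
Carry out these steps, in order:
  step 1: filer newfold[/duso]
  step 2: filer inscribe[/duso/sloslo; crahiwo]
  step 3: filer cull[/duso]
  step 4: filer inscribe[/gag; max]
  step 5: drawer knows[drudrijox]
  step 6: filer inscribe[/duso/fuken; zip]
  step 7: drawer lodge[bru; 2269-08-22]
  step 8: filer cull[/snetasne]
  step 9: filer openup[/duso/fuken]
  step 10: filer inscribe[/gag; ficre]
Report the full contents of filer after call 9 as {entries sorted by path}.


Step: filer newfold[/duso]
Result: ok
Step: filer inscribe[/duso/sloslo; crahiwo]
Result: created
Step: filer cull[/duso]
Result: ToolError: not empty
Step: filer inscribe[/gag; max]
Result: created
Step: drawer knows[drudrijox]
Result: yes
Step: filer inscribe[/duso/fuken; zip]
Result: created
Step: drawer lodge[bru; 2269-08-22]
Result: -163
Step: filer cull[/snetasne]
Result: ok
Step: filer openup[/duso/fuken]
Result: zip
Step: filer inscribe[/gag; ficre]
Result: overwrote

Answer: {duso/, duso/fuken=zip, duso/sloslo=crahiwo, gag=max}


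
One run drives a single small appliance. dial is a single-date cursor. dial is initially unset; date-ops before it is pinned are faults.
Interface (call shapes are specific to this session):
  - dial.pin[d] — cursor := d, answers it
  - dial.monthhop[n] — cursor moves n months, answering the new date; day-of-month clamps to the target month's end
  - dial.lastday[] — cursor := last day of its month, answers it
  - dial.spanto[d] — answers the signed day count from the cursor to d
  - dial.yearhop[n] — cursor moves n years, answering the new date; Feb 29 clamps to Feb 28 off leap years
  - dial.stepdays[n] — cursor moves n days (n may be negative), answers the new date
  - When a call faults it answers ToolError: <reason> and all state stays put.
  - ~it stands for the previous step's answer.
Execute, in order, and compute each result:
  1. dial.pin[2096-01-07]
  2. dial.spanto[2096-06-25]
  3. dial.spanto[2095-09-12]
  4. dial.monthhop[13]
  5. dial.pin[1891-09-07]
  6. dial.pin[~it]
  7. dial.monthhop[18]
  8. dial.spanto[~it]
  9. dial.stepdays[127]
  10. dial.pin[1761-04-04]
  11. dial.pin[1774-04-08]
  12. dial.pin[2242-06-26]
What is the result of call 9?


Answer: 1893-07-12

Derivation:
>> dial.pin(d→2096-01-07)
<< 2096-01-07
>> dial.spanto(d→2096-06-25)
<< 170
>> dial.spanto(d→2095-09-12)
<< -117
>> dial.monthhop(n→13)
<< 2097-02-07
>> dial.pin(d→1891-09-07)
<< 1891-09-07
>> dial.pin(d→~it)
<< 1891-09-07
>> dial.monthhop(n→18)
<< 1893-03-07
>> dial.spanto(d→~it)
<< 0
>> dial.stepdays(n→127)
<< 1893-07-12
>> dial.pin(d→1761-04-04)
<< 1761-04-04
>> dial.pin(d→1774-04-08)
<< 1774-04-08
>> dial.pin(d→2242-06-26)
<< 2242-06-26


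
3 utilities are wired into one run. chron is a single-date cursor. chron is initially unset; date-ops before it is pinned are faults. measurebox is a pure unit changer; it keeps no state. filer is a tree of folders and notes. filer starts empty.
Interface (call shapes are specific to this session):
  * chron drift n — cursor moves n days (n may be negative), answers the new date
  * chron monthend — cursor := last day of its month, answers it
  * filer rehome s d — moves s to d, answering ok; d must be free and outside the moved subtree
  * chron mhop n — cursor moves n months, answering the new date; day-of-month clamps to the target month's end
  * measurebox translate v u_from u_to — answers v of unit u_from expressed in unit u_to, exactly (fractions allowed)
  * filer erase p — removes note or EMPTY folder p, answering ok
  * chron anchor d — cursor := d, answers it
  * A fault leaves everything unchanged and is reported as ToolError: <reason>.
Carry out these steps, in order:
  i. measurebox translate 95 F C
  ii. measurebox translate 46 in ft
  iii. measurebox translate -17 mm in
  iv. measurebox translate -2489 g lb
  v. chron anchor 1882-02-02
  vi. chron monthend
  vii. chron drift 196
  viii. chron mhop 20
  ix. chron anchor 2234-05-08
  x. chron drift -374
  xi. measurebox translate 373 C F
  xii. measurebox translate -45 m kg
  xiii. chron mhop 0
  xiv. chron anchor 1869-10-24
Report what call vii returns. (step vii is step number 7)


Answer: 1882-09-12

Derivation:
// 1. measurebox translate(v: 95, u_from: F, u_to: C) ~> 35
// 2. measurebox translate(v: 46, u_from: in, u_to: ft) ~> 23/6
// 3. measurebox translate(v: -17, u_from: mm, u_to: in) ~> -85/127
// 4. measurebox translate(v: -2489, u_from: g, u_to: lb) ~> -248900000/45359237
// 5. chron anchor(d: 1882-02-02) ~> 1882-02-02
// 6. chron monthend() ~> 1882-02-28
// 7. chron drift(n: 196) ~> 1882-09-12
// 8. chron mhop(n: 20) ~> 1884-05-12
// 9. chron anchor(d: 2234-05-08) ~> 2234-05-08
// 10. chron drift(n: -374) ~> 2233-04-29
// 11. measurebox translate(v: 373, u_from: C, u_to: F) ~> 3517/5
// 12. measurebox translate(v: -45, u_from: m, u_to: kg) ~> ToolError: incompatible units
// 13. chron mhop(n: 0) ~> 2233-04-29
// 14. chron anchor(d: 1869-10-24) ~> 1869-10-24


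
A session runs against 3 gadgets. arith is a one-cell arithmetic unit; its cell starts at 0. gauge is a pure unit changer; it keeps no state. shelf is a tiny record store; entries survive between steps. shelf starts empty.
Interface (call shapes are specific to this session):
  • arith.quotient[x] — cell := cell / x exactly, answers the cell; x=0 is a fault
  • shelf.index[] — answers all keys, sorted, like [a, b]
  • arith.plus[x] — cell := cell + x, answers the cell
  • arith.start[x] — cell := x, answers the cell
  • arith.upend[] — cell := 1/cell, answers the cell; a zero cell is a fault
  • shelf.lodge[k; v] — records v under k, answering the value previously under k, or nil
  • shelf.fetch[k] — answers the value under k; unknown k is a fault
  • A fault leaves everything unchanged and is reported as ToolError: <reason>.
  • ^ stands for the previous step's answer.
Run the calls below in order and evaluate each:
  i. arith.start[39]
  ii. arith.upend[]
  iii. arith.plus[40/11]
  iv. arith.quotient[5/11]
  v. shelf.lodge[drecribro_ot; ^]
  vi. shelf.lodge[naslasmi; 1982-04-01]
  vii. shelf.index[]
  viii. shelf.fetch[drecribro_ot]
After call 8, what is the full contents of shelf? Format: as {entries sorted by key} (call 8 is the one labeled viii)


Act: arith.start[x→39]
Obs: 39
Act: arith.upend[]
Obs: 1/39
Act: arith.plus[x→40/11]
Obs: 1571/429
Act: arith.quotient[x→5/11]
Obs: 1571/195
Act: shelf.lodge[k→drecribro_ot; v→^]
Obs: nil
Act: shelf.lodge[k→naslasmi; v→1982-04-01]
Obs: nil
Act: shelf.index[]
Obs: [drecribro_ot, naslasmi]
Act: shelf.fetch[k→drecribro_ot]
Obs: 1571/195

Answer: {drecribro_ot=1571/195, naslasmi=1982-04-01}


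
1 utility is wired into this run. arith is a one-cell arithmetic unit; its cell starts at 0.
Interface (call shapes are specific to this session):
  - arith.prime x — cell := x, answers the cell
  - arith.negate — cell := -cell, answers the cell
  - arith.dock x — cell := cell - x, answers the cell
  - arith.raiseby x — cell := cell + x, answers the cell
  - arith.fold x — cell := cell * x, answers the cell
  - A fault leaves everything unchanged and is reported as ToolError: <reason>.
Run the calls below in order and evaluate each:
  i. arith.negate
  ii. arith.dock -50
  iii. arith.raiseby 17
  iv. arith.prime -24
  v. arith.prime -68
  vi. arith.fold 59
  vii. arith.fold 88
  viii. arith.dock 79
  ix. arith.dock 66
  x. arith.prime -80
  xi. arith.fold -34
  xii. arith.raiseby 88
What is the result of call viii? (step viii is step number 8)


Act: arith.negate[]
Obs: 0
Act: arith.dock[-50]
Obs: 50
Act: arith.raiseby[17]
Obs: 67
Act: arith.prime[-24]
Obs: -24
Act: arith.prime[-68]
Obs: -68
Act: arith.fold[59]
Obs: -4012
Act: arith.fold[88]
Obs: -353056
Act: arith.dock[79]
Obs: -353135
Act: arith.dock[66]
Obs: -353201
Act: arith.prime[-80]
Obs: -80
Act: arith.fold[-34]
Obs: 2720
Act: arith.raiseby[88]
Obs: 2808

Answer: -353135


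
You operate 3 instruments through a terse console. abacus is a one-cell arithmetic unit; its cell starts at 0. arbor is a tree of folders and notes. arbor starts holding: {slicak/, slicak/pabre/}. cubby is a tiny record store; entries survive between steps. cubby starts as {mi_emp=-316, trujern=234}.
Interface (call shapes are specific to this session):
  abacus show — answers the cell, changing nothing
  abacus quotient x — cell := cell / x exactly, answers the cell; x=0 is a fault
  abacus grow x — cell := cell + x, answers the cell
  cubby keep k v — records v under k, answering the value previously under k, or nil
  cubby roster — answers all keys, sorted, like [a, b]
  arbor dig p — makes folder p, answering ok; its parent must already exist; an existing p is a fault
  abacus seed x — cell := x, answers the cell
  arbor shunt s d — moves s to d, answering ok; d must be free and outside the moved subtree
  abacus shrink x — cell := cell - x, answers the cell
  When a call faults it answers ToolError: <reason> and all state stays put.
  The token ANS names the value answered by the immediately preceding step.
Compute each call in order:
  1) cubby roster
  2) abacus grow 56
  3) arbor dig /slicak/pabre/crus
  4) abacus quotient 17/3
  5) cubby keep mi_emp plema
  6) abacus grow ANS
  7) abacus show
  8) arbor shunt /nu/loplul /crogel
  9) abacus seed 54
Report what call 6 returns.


Answer: -5204/17

Derivation:
I call cubby roster, and see [mi_emp, trujern].
Invoking abacus grow passing x→56, and get 56.
I try arbor dig passing p→/slicak/pabre/crus, yielding ok.
Now I run abacus quotient passing x→17/3, and observe 168/17.
Using cubby keep passing k→mi_emp, v→plema, and observe -316.
Invoking abacus grow passing x→ANS, — result: -5204/17.
I invoke abacus show(), — result: -5204/17.
I invoke arbor shunt passing s→/nu/loplul, d→/crogel: ToolError: not found.
I use abacus seed passing x→54: 54.


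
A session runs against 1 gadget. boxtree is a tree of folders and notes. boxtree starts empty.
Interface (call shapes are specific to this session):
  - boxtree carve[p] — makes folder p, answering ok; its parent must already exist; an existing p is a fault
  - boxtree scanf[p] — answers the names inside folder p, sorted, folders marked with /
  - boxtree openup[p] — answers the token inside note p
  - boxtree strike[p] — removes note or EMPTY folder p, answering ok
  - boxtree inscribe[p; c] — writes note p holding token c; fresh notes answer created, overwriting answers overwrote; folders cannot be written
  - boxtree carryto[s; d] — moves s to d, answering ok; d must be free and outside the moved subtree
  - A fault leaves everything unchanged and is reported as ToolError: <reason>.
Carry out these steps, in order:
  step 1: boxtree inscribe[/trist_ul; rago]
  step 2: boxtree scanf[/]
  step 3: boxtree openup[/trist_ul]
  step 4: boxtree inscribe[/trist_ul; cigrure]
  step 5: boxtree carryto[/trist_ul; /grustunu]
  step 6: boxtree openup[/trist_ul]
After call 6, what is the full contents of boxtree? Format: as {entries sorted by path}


Answer: {grustunu=cigrure}

Derivation:
Step: boxtree inscribe[p=/trist_ul; c=rago]
Result: created
Step: boxtree scanf[p=/]
Result: [trist_ul]
Step: boxtree openup[p=/trist_ul]
Result: rago
Step: boxtree inscribe[p=/trist_ul; c=cigrure]
Result: overwrote
Step: boxtree carryto[s=/trist_ul; d=/grustunu]
Result: ok
Step: boxtree openup[p=/trist_ul]
Result: ToolError: not found


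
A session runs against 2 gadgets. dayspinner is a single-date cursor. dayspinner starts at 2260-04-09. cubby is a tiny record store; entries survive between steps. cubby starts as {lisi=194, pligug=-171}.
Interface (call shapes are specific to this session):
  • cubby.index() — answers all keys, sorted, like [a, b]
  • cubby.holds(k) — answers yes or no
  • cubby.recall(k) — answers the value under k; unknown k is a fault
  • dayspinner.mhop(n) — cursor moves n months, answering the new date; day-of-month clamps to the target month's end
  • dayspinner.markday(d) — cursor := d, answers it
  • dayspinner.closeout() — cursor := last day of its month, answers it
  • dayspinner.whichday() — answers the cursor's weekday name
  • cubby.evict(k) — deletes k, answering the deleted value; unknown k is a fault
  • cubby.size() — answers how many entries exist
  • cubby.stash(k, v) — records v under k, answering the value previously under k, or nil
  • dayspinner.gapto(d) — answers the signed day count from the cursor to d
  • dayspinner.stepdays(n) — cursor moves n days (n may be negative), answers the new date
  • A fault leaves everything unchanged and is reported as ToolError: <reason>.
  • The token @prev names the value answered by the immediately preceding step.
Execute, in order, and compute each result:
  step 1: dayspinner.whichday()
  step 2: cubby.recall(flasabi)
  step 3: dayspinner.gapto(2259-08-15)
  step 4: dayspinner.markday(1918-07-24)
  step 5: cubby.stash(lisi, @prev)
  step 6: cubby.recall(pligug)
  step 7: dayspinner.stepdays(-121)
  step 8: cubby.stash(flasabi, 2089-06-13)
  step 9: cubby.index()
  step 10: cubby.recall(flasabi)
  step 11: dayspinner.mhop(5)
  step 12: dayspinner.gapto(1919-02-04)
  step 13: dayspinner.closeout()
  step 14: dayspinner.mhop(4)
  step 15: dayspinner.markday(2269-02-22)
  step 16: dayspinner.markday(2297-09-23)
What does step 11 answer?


Answer: 1918-08-25

Derivation:
CALL dayspinner.whichday[]
RET  Monday
CALL cubby.recall[k=flasabi]
RET  ToolError: no such key flasabi
CALL dayspinner.gapto[d=2259-08-15]
RET  -238
CALL dayspinner.markday[d=1918-07-24]
RET  1918-07-24
CALL cubby.stash[k=lisi; v=@prev]
RET  194
CALL cubby.recall[k=pligug]
RET  -171
CALL dayspinner.stepdays[n=-121]
RET  1918-03-25
CALL cubby.stash[k=flasabi; v=2089-06-13]
RET  nil
CALL cubby.index[]
RET  [flasabi, lisi, pligug]
CALL cubby.recall[k=flasabi]
RET  2089-06-13
CALL dayspinner.mhop[n=5]
RET  1918-08-25
CALL dayspinner.gapto[d=1919-02-04]
RET  163
CALL dayspinner.closeout[]
RET  1918-08-31
CALL dayspinner.mhop[n=4]
RET  1918-12-31
CALL dayspinner.markday[d=2269-02-22]
RET  2269-02-22
CALL dayspinner.markday[d=2297-09-23]
RET  2297-09-23


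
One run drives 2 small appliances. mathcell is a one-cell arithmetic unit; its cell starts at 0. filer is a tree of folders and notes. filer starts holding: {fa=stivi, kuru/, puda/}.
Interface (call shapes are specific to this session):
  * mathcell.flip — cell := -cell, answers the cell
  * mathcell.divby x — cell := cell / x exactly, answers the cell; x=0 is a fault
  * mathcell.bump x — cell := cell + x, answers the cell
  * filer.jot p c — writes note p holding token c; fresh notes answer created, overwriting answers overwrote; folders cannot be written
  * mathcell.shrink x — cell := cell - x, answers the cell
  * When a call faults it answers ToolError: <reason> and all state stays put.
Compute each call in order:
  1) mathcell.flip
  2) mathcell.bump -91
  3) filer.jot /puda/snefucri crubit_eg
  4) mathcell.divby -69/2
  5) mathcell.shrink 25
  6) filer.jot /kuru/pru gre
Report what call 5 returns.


~$ mathcell.flip
[out] 0
~$ mathcell.bump x=-91
[out] -91
~$ filer.jot p=/puda/snefucri c=crubit_eg
[out] created
~$ mathcell.divby x=-69/2
[out] 182/69
~$ mathcell.shrink x=25
[out] -1543/69
~$ filer.jot p=/kuru/pru c=gre
[out] created

Answer: -1543/69


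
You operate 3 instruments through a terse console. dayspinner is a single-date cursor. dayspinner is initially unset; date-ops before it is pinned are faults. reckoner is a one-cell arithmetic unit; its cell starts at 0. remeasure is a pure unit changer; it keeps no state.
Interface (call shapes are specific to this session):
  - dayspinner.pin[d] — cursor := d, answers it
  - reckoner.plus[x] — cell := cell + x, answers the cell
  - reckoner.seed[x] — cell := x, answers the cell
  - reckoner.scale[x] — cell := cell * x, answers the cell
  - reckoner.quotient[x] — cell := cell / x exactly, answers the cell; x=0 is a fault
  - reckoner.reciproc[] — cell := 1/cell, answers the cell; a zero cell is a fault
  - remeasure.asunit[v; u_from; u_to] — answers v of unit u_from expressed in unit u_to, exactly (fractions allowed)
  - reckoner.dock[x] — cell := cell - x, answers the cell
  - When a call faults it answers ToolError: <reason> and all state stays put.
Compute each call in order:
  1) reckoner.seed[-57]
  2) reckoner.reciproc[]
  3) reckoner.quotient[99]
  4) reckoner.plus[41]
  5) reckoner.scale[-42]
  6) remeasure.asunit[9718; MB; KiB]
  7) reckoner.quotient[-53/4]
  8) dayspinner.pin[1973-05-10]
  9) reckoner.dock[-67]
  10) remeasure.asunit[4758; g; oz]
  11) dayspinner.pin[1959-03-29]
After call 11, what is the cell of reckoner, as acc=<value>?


Step: reckoner.seed[x: -57]
Result: -57
Step: reckoner.reciproc[]
Result: -1/57
Step: reckoner.quotient[x: 99]
Result: -1/5643
Step: reckoner.plus[x: 41]
Result: 231362/5643
Step: reckoner.scale[x: -42]
Result: -3239068/1881
Step: remeasure.asunit[v: 9718; u_from: MB; u_to: KiB]
Result: 75921875/8
Step: reckoner.quotient[x: -53/4]
Result: 12956272/99693
Step: dayspinner.pin[d: 1973-05-10]
Result: 1973-05-10
Step: reckoner.dock[x: -67]
Result: 19635703/99693
Step: remeasure.asunit[v: 4758; u_from: g; u_to: oz]
Result: 7612800000/45359237
Step: dayspinner.pin[d: 1959-03-29]
Result: 1959-03-29

Answer: acc=19635703/99693


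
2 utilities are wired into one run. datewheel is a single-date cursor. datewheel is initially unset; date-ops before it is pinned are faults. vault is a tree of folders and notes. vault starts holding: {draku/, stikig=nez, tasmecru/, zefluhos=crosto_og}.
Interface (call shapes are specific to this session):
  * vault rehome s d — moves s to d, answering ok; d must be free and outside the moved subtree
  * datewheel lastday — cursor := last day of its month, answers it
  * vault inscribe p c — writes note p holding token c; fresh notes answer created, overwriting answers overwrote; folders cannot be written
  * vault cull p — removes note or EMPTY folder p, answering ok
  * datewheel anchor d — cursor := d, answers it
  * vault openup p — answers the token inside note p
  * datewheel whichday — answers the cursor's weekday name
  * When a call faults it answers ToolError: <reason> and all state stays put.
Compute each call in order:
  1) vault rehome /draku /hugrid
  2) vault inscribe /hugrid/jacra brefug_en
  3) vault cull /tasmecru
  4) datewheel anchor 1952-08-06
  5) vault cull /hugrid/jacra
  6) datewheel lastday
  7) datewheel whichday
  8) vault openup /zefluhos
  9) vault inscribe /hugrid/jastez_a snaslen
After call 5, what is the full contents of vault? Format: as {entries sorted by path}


Calling vault rehome on s='/draku', d='/hugrid', and get ok.
I try vault inscribe on p='/hugrid/jacra', c='brefug_en', and get created.
I call vault cull on p='/tasmecru', → ok.
Using datewheel anchor on d='1952-08-06', and see 1952-08-06.
Calling vault cull on p='/hugrid/jacra', giving ok.
I call datewheel lastday: 1952-08-31.
Then datewheel whichday, and observe Sunday.
I invoke vault openup on p='/zefluhos', → crosto_og.
Invoking vault inscribe on p='/hugrid/jastez_a', c='snaslen', and observe created.

Answer: {hugrid/, stikig=nez, zefluhos=crosto_og}


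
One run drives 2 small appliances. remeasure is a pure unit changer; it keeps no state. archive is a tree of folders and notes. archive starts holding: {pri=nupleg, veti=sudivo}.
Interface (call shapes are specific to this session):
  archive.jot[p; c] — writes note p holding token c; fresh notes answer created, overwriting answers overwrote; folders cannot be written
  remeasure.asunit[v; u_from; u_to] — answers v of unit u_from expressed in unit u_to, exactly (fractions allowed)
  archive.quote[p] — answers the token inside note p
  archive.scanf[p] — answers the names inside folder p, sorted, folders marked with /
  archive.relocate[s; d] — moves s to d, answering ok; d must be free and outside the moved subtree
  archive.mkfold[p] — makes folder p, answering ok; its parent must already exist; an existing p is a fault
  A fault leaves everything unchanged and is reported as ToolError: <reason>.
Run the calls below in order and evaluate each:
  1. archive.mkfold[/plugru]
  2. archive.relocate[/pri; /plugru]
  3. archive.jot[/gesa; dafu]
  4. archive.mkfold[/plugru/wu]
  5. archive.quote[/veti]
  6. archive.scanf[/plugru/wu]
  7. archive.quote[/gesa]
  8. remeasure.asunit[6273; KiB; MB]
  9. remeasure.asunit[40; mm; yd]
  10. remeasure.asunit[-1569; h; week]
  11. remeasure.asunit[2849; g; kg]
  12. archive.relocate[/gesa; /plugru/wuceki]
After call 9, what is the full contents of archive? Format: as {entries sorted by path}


Next I call archive.mkfold using /plugru, → ok.
I try archive.relocate using /pri, /plugru: ToolError: exists.
Invoking archive.jot using /gesa, dafu, giving created.
I try archive.mkfold using /plugru/wu: ok.
I use archive.quote using /veti, and get sudivo.
I run archive.scanf using /plugru/wu, and observe [].
Invoking archive.quote using /gesa, and see dafu.
I run remeasure.asunit using 6273, KiB, MB, yielding 100368/15625.
I try remeasure.asunit using 40, mm, yd, and get 50/1143.
Invoking remeasure.asunit using -1569, h, week, → -523/56.
I use remeasure.asunit using 2849, g, kg, → 2849/1000.
Invoking archive.relocate using /gesa, /plugru/wuceki, which returns ok.

Answer: {gesa=dafu, plugru/, plugru/wu/, pri=nupleg, veti=sudivo}


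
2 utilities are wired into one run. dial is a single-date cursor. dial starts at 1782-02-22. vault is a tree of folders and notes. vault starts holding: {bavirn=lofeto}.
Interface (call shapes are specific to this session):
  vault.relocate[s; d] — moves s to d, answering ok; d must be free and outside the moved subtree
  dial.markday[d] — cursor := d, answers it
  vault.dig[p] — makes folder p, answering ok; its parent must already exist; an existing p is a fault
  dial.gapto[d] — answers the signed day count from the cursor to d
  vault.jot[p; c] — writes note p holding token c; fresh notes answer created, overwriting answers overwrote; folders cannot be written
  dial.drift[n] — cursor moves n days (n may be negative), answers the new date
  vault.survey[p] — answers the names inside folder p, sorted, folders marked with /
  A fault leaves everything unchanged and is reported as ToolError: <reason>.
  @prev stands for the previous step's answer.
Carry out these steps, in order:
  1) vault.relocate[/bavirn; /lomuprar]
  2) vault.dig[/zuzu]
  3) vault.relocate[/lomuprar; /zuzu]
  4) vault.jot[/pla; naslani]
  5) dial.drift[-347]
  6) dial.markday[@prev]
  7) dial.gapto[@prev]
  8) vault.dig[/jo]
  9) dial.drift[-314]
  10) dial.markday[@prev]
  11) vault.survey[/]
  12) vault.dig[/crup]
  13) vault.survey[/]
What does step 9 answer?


Answer: 1780-05-02

Derivation:
I call vault.relocate(s=/bavirn, d=/lomuprar): ok.
I invoke vault.dig(p=/zuzu), — result: ok.
Invoking vault.relocate(s=/lomuprar, d=/zuzu), giving ToolError: exists.
Using vault.jot(p=/pla, c=naslani): created.
I use dial.drift(n=-347), yielding 1781-03-12.
I call dial.markday(d=@prev), giving 1781-03-12.
Now I run dial.gapto(d=@prev), and get 0.
I try vault.dig(p=/jo), and observe ok.
Invoking dial.drift(n=-314): 1780-05-02.
Now I run dial.markday(d=@prev), which returns 1780-05-02.
I run vault.survey(p=/), → [jo/, lomuprar, pla, zuzu/].
Next I call vault.dig(p=/crup), giving ok.
Using vault.survey(p=/), yielding [crup/, jo/, lomuprar, pla, zuzu/].


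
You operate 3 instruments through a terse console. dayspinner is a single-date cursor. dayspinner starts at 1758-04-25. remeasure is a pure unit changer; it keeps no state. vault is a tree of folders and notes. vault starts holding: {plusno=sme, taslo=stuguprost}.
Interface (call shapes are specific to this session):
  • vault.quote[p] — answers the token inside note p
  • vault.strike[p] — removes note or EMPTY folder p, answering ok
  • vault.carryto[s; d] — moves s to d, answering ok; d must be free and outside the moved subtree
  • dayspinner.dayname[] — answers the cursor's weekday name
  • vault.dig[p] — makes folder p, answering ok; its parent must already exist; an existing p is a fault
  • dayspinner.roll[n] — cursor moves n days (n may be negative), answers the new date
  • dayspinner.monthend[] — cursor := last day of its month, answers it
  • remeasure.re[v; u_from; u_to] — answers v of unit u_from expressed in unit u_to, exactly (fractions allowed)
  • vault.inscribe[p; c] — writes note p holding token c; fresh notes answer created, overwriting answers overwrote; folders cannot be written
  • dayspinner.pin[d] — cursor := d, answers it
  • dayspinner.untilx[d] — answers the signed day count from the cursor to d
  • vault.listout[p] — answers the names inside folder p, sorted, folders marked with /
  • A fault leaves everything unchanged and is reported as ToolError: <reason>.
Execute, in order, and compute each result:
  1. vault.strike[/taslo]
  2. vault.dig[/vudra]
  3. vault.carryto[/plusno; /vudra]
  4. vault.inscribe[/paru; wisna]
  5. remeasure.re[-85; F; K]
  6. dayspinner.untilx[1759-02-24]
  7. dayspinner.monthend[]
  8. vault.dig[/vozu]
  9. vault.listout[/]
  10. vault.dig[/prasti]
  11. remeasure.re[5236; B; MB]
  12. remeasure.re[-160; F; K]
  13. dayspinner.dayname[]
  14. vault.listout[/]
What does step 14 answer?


Step: vault.strike[p→/taslo]
Result: ok
Step: vault.dig[p→/vudra]
Result: ok
Step: vault.carryto[s→/plusno; d→/vudra]
Result: ToolError: exists
Step: vault.inscribe[p→/paru; c→wisna]
Result: created
Step: remeasure.re[v→-85; u_from→F; u_to→K]
Result: 4163/20
Step: dayspinner.untilx[d→1759-02-24]
Result: 305
Step: dayspinner.monthend[]
Result: 1758-04-30
Step: vault.dig[p→/vozu]
Result: ok
Step: vault.listout[p→/]
Result: [paru, plusno, vozu/, vudra/]
Step: vault.dig[p→/prasti]
Result: ok
Step: remeasure.re[v→5236; u_from→B; u_to→MB]
Result: 1309/250000
Step: remeasure.re[v→-160; u_from→F; u_to→K]
Result: 9989/60
Step: dayspinner.dayname[]
Result: Sunday
Step: vault.listout[p→/]
Result: [paru, plusno, prasti/, vozu/, vudra/]

Answer: [paru, plusno, prasti/, vozu/, vudra/]


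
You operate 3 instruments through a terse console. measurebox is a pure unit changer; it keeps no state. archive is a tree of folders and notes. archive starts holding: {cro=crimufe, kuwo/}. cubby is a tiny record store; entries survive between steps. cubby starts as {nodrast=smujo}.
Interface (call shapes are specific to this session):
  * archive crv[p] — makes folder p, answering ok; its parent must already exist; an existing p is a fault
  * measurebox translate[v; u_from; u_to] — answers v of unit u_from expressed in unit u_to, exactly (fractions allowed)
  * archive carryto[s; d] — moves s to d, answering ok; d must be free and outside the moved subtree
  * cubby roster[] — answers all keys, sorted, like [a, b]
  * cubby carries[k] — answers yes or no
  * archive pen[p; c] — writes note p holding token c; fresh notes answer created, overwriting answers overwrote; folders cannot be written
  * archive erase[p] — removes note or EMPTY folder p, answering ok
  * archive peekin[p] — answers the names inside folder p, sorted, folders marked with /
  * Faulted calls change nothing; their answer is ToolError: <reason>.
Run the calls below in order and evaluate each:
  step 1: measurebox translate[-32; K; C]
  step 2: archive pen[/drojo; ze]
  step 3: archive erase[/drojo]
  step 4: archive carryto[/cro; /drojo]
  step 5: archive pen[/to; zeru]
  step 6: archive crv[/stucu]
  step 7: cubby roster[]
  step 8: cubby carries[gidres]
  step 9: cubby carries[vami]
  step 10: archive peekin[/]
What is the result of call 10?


Answer: [drojo, kuwo/, stucu/, to]

Derivation:
-- measurebox translate(v→-32, u_from→K, u_to→C) ~> -6103/20
-- archive pen(p→/drojo, c→ze) ~> created
-- archive erase(p→/drojo) ~> ok
-- archive carryto(s→/cro, d→/drojo) ~> ok
-- archive pen(p→/to, c→zeru) ~> created
-- archive crv(p→/stucu) ~> ok
-- cubby roster() ~> [nodrast]
-- cubby carries(k→gidres) ~> no
-- cubby carries(k→vami) ~> no
-- archive peekin(p→/) ~> [drojo, kuwo/, stucu/, to]


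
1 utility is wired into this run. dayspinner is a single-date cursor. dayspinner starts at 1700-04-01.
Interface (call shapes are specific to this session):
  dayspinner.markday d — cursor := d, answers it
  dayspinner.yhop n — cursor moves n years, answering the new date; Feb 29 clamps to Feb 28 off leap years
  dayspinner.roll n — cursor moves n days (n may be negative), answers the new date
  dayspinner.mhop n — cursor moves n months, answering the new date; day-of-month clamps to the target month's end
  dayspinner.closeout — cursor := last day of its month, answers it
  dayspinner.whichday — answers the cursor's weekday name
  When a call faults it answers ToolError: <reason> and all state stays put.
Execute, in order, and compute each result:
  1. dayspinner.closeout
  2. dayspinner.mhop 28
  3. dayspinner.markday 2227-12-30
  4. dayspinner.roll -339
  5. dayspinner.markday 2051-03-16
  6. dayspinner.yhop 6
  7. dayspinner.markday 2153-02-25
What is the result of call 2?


Now I run closeout(), which returns 1700-04-30.
Using mhop using n=28, and observe 1702-08-30.
Using markday using d=2227-12-30, giving 2227-12-30.
I try roll using n=-339, and see 2227-01-25.
Next I call markday using d=2051-03-16, and observe 2051-03-16.
Invoking yhop using n=6, which returns 2057-03-16.
I try markday using d=2153-02-25, and see 2153-02-25.

Answer: 1702-08-30


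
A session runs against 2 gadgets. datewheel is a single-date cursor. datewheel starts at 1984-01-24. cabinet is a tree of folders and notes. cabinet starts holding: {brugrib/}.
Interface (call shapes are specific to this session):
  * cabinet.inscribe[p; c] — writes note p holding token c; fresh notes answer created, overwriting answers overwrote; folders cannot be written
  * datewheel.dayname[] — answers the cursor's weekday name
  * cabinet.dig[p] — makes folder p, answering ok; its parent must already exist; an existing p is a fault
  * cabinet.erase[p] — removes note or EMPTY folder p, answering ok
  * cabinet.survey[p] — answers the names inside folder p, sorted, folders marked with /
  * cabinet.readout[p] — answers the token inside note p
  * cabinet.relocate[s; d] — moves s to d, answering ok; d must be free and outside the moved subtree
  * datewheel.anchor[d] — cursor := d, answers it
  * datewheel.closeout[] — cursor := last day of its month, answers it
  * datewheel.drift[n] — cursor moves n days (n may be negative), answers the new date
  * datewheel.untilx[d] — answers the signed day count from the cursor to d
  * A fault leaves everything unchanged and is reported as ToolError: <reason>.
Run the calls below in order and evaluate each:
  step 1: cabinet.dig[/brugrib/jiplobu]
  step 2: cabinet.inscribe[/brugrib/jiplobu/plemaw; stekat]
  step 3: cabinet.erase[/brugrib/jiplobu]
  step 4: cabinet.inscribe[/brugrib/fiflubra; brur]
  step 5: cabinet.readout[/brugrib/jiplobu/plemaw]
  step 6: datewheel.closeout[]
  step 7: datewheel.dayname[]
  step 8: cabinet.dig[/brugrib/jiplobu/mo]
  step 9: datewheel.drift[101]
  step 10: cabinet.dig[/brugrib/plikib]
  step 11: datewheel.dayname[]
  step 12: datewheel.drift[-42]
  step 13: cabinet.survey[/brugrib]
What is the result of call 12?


Answer: 1984-03-30

Derivation:
[in] cabinet.dig /brugrib/jiplobu
[out] ok
[in] cabinet.inscribe /brugrib/jiplobu/plemaw stekat
[out] created
[in] cabinet.erase /brugrib/jiplobu
[out] ToolError: not empty
[in] cabinet.inscribe /brugrib/fiflubra brur
[out] created
[in] cabinet.readout /brugrib/jiplobu/plemaw
[out] stekat
[in] datewheel.closeout
[out] 1984-01-31
[in] datewheel.dayname
[out] Tuesday
[in] cabinet.dig /brugrib/jiplobu/mo
[out] ok
[in] datewheel.drift 101
[out] 1984-05-11
[in] cabinet.dig /brugrib/plikib
[out] ok
[in] datewheel.dayname
[out] Friday
[in] datewheel.drift -42
[out] 1984-03-30
[in] cabinet.survey /brugrib
[out] [fiflubra, jiplobu/, plikib/]


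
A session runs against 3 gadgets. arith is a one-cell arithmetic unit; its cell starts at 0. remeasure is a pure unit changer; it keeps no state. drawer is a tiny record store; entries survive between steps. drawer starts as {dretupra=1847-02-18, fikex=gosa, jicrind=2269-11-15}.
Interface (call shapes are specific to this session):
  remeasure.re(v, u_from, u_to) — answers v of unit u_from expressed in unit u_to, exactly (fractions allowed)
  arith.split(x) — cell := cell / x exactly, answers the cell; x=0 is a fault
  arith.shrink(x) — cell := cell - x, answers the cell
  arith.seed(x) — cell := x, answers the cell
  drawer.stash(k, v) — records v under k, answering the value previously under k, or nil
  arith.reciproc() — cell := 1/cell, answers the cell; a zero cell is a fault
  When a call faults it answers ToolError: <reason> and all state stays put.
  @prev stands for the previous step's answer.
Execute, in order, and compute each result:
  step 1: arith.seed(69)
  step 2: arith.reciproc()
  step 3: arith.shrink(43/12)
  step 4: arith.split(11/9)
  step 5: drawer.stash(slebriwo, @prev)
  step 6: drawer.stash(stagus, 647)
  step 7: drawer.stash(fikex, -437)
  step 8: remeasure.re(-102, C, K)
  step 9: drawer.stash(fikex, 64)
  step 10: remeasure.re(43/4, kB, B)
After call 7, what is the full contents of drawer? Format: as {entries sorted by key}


% seed 69
= 69
% reciproc
= 1/69
% shrink 43/12
= -985/276
% split 11/9
= -2955/1012
% stash slebriwo @prev
= nil
% stash stagus 647
= nil
% stash fikex -437
= gosa
% re -102 C K
= 3423/20
% stash fikex 64
= -437
% re 43/4 kB B
= 10750

Answer: {dretupra=1847-02-18, fikex=-437, jicrind=2269-11-15, slebriwo=-2955/1012, stagus=647}


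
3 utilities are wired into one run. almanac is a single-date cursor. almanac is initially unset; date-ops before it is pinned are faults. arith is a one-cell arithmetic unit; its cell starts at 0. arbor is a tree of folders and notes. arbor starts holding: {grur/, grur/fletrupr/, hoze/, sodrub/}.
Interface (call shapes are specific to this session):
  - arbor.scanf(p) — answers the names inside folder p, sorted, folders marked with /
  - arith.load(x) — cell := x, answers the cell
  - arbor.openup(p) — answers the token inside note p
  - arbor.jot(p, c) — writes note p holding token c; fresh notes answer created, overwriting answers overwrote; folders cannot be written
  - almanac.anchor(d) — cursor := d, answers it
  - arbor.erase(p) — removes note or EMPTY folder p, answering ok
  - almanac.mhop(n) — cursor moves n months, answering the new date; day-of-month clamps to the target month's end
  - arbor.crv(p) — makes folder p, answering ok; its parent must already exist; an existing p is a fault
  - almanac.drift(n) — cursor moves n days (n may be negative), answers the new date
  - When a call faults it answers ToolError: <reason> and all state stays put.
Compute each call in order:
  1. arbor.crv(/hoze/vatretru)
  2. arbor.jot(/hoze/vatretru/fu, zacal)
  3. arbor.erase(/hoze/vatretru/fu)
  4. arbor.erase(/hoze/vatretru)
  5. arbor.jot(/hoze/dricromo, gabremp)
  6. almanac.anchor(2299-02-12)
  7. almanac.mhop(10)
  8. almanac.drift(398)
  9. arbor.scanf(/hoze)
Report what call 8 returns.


Answer: 2301-01-14

Derivation:
Do: crv[/hoze/vatretru]
See: ok
Do: jot[/hoze/vatretru/fu; zacal]
See: created
Do: erase[/hoze/vatretru/fu]
See: ok
Do: erase[/hoze/vatretru]
See: ok
Do: jot[/hoze/dricromo; gabremp]
See: created
Do: anchor[2299-02-12]
See: 2299-02-12
Do: mhop[10]
See: 2299-12-12
Do: drift[398]
See: 2301-01-14
Do: scanf[/hoze]
See: [dricromo]


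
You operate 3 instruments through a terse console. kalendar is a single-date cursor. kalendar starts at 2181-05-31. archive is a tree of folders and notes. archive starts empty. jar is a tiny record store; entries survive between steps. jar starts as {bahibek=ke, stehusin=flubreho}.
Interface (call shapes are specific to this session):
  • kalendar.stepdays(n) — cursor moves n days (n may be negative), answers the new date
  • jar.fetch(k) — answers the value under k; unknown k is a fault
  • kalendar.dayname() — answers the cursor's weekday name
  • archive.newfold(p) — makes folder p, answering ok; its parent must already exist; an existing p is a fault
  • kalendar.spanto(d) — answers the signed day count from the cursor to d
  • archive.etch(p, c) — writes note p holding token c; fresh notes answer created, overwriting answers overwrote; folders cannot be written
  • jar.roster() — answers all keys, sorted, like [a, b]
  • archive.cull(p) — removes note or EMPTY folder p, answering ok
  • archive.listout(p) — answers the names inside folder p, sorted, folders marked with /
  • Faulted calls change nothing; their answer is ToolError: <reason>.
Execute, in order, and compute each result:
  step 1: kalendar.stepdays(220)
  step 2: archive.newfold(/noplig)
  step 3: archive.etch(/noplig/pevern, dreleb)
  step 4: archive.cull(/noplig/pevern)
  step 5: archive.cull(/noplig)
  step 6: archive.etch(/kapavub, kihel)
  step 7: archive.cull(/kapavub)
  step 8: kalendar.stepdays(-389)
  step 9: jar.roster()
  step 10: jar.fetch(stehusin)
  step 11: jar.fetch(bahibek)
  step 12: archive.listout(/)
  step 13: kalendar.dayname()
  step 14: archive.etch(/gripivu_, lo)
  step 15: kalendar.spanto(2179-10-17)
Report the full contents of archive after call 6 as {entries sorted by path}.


Answer: {kapavub=kihel}

Derivation:
Now I run kalendar.stepdays passing n=220, and observe 2182-01-06.
Using archive.newfold passing p=/noplig, yielding ok.
Using archive.etch passing p=/noplig/pevern, c=dreleb, giving created.
Now I run archive.cull passing p=/noplig/pevern: ok.
Then archive.cull passing p=/noplig, and observe ok.
I use archive.etch passing p=/kapavub, c=kihel, giving created.
Calling archive.cull passing p=/kapavub, and get ok.
I try kalendar.stepdays passing n=-389, and see 2180-12-13.
Using jar.roster(), which returns [bahibek, stehusin].
Next I call jar.fetch passing k=stehusin: flubreho.
Next I call jar.fetch passing k=bahibek, → ke.
Then archive.listout passing p=/, giving [].
I run kalendar.dayname(), and get Wednesday.
Calling archive.etch passing p=/gripivu_, c=lo, and get created.
I call kalendar.spanto passing d=2179-10-17, → -423.


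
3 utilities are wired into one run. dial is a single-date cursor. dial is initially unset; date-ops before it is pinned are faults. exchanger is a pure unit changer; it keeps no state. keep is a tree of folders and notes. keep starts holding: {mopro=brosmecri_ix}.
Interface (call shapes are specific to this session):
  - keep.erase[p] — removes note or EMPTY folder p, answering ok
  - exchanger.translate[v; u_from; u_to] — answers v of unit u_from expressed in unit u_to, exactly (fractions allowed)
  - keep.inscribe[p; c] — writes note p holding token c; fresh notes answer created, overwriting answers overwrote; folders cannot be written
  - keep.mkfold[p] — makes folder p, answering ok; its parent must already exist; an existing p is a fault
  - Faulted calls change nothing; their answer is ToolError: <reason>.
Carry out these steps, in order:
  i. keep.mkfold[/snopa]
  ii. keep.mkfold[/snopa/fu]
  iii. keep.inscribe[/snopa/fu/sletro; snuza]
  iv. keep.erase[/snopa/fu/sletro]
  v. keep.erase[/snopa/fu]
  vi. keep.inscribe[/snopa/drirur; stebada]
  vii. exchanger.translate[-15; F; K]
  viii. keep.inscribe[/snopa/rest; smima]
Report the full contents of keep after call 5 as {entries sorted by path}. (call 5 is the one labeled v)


Answer: {mopro=brosmecri_ix, snopa/}

Derivation:
Using keep.mkfold passing p=/snopa, and see ok.
Calling keep.mkfold passing p=/snopa/fu, → ok.
Now I run keep.inscribe passing p=/snopa/fu/sletro, c=snuza: created.
Using keep.erase passing p=/snopa/fu/sletro, giving ok.
I call keep.erase passing p=/snopa/fu, and get ok.
Then keep.inscribe passing p=/snopa/drirur, c=stebada, which returns created.
I use exchanger.translate passing v=-15, u_from=F, u_to=K, which returns 44467/180.
Using keep.inscribe passing p=/snopa/rest, c=smima, — result: created.
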